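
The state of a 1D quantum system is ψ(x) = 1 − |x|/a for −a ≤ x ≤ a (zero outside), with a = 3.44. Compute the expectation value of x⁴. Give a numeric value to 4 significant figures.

⟨x⁴⟩ = ∫ x⁴·|ψ|² dx / ∫|ψ|² dx (integrals over the domain).
ψ is even, so ∫ over [−a, a] = 2∫₀ᵃ with ψ = 1 − x/a there: ∫₀ᵃ (1 − x/a)² dx = a/3, ∫₀ᵃ x²(1 − x/a)² dx = a³/30, ∫₀ᵃ x⁴(1 − x/a)² dx = a⁵/105.
State is unnormalized: ∫|ψ|² dx = 2.2933, and ∫ψ*·x⁴·ψ dx = 9.1756, so ⟨x⁴⟩ = 9.1756 / 2.2933.
⟨x⁴⟩ = 4.0010.

4.001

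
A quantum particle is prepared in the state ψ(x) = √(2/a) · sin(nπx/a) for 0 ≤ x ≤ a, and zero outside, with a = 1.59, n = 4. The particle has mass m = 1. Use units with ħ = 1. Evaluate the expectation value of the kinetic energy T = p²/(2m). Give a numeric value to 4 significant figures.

31.23

T = −(ħ²/2m) d²/dx², so ⟨T⟩ = −(ħ²/2m) ∫ ψ*·ψ'' dx; with m = 1.
d/dx sin(nπx/a) = (nπ/a)·cos(nπx/a) and d²/dx² sin(nπx/a) = −(nπ/a)²·sin(nπx/a); on 0 ≤ x ≤ a, ∫sin²(nπx/a) dx = a/2 and ∫sin(nπx/a)·cos(nπx/a) dx = 0.
⟨T⟩ = 31.232.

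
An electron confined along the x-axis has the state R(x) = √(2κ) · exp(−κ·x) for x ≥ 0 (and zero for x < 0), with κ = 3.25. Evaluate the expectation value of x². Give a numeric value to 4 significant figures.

⟨x²⟩ = ∫ x²·|R|² dx (integrals over the domain).
Every integrand reduces to terms xʲ·e^(−2κx) on [0, ∞); use ∫₀^∞ xʲ·e^(−2κx) dx = j!/(2κ)^(j+1).
⟨x²⟩ = 0.047337.

0.04734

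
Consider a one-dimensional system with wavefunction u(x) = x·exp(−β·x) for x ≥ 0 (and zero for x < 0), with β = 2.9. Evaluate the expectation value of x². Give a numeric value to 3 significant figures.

⟨x²⟩ = ∫ x²·|u|² dx / ∫|u|² dx (integrals over the domain).
Every integrand reduces to terms xʲ·e^(−2βx) on [0, ∞); use ∫₀^∞ xʲ·e^(−2βx) dx = j!/(2β)^(j+1).
State is unnormalized: ∫|u|² dx = 0.010251, and ∫u*·x²·u dx = 0.0036565, so ⟨x²⟩ = 0.0036565 / 0.010251.
⟨x²⟩ = 0.35672.

0.357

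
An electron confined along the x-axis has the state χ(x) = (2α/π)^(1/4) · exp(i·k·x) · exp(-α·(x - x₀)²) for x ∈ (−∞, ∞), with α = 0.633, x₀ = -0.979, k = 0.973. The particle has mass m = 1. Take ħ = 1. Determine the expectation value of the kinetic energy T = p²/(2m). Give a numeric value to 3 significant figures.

T = −(ħ²/2m) d²/dx², so ⟨T⟩ = −(ħ²/2m) ∫ χ*·χ'' dx; with m = 1.
Gaussian moments (u = x − x₀): ∫u^(2j)·e^(−2αu²) du = (2j−1)!!/(4α)^j · √(π/(2α)), odd powers integrate to 0; here √(π/(2α)) = 1.5753. Derivatives: χ′ = (ik − 2αu)·χ, χ″ = ((ik − 2αu)² − 2α)·χ; the odd-in-u pieces drop out.
⟨T⟩ = 0.78986.

0.790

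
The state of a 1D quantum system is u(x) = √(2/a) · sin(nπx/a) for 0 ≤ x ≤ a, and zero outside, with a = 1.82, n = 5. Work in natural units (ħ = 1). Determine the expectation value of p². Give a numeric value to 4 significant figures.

p² u = −ħ² d²u/dx²; ⟨p²⟩ = −ħ² ∫ u*·u'' dx.
d/dx sin(nπx/a) = (nπ/a)·cos(nπx/a) and d²/dx² sin(nπx/a) = −(nπ/a)²·sin(nπx/a); on 0 ≤ x ≤ a, ∫sin²(nπx/a) dx = a/2 and ∫sin(nπx/a)·cos(nπx/a) dx = 0.
⟨p²⟩ = 74.490.

74.49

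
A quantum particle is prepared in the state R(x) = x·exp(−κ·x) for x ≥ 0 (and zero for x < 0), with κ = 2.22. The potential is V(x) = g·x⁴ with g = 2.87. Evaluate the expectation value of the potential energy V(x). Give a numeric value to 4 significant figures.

⟨V⟩ = ∫ V(x)·|R|² dx / ∫|R|² dx.
Every integrand reduces to terms xʲ·e^(−2κx) on [0, ∞); use ∫₀^∞ xʲ·e^(−2κx) dx = j!/(2κ)^(j+1).
State is unnormalized: ∫|R|² dx = 0.022850, and ∫R*·V(x)·R dx = 0.060748, so ⟨V⟩ = 0.060748 / 0.022850.
⟨V⟩ = 2.6586.

2.659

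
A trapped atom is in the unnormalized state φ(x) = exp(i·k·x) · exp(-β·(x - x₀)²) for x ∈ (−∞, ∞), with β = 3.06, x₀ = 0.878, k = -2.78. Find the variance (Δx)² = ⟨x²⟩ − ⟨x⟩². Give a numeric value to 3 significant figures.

0.0817

Compute ⟨x⟩ and ⟨x²⟩ separately, then (Δx)² = ⟨x²⟩ − ⟨x⟩².
Gaussian moments (u = x − x₀): ∫u^(2j)·e^(−2βu²) du = (2j−1)!!/(4β)^j · √(π/(2β)), odd powers integrate to 0; here √(π/(2β)) = 0.71647.
Normalization: ∫|φ|² dx = 0.71647.
⟨x⟩ = 0.87800 and ⟨x²⟩ = 0.85258.
(Δx)² = 0.85258 − (0.87800)² = 0.081699.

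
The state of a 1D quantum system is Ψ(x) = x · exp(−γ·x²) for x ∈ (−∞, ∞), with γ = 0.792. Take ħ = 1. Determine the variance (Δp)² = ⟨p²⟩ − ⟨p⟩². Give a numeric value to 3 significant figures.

2.38

Compute ⟨p⟩ and ⟨p²⟩ separately; (Δp)² = ⟨p²⟩ − ⟨p⟩².
Expand each integrand as polynomial × e^(−2γx²) and use ∫x^(2j)·e^(−2γx²) dx = (2j−1)!!/(4γ)^j · √(π/(2γ)), odd powers → 0; here √(π/(2γ)) = 1.4083. Differentiate with the product rule, d/dx e^(−γx²) = −2γx·e^(−γx²).
Normalization: ∫|Ψ|² dx = 0.44454.
⟨p⟩ = 0.0000 and ⟨p²⟩ = 2.3760.
(Δp)² = 2.3760 − (0.0000)² = 2.3760.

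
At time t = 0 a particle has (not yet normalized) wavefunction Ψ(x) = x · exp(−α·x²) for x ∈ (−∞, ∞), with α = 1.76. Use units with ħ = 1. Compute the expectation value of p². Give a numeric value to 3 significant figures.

5.28

p² Ψ = −ħ² d²Ψ/dx²; ⟨p²⟩ = −ħ² ∫ Ψ*·Ψ'' dx / ∫|Ψ|² dx.
Expand each integrand as polynomial × e^(−2αx²) and use ∫x^(2j)·e^(−2αx²) dx = (2j−1)!!/(4α)^j · √(π/(2α)), odd powers → 0; here √(π/(2α)) = 0.94472. Differentiate with the product rule, d/dx e^(−αx²) = −2αx·e^(−αx²).
State is unnormalized: ∫|Ψ|² dx = 0.13419, and ∫Ψ*·(−ħ² Ψ'') dx = 0.70854, so ⟨p²⟩ = 0.70854 / 0.13419.
⟨p²⟩ = 5.2800.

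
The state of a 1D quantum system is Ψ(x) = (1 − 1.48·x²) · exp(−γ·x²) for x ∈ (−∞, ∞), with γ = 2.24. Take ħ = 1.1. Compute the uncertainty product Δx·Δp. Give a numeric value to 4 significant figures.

Δx = √(⟨x²⟩−⟨x⟩²), Δp = √(⟨p²⟩−⟨p⟩²).
Expand each integrand as polynomial × e^(−2γx²) and use ∫x^(2j)·e^(−2γx²) dx = (2j−1)!!/(4γ)^j · √(π/(2γ)), odd powers → 0; here √(π/(2γ)) = 0.83741. Differentiate with the product rule, d/dx e^(−γx²) = −2γx·e^(−γx²).
Normalization: ∫|Ψ|² dx = 0.62931.
⟨x⟩ = 0.0000, ⟨x²⟩ = 0.062107 ⇒ Δx = 0.24921.
⟨p⟩ = 0.0000, ⟨p²⟩ = 5.4870 ⇒ Δp = 2.3424.
Δx·Δp = 0.58376.

0.5838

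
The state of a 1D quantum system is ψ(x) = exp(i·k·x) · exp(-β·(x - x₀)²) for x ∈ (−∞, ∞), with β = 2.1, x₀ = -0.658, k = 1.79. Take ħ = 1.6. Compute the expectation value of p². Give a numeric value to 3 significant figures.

13.6

p² ψ = −ħ² d²ψ/dx²; ⟨p²⟩ = −ħ² ∫ ψ*·ψ'' dx / ∫|ψ|² dx.
Gaussian moments (u = x − x₀): ∫u^(2j)·e^(−2βu²) du = (2j−1)!!/(4β)^j · √(π/(2β)), odd powers integrate to 0; here √(π/(2β)) = 0.86487. Derivatives: ψ′ = (ik − 2βu)·ψ, ψ″ = ((ik − 2βu)² − 2β)·ψ; the odd-in-u pieces drop out.
State is unnormalized: ∫|ψ|² dx = 0.86487, and ∫ψ*·(−ħ² ψ'') dx = 11.744, so ⟨p²⟩ = 11.744 / 0.86487.
⟨p²⟩ = 13.578.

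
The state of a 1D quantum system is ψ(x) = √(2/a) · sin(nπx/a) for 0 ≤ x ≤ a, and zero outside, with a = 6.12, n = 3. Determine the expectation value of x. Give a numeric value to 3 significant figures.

⟨x⟩ = ∫ x·|ψ|² dx (integrals over the domain).
With sin²θ = (1 − cos2θ)/2 on 0 ≤ x ≤ a: ∫sin²(nπx/a) dx = a/2, ∫x·sin²(nπx/a) dx = a²/4, ∫x²·sin²(nπx/a) dx = a³·(1/6 − 1/(4n²π²)); higher powers xᵏ the same way, integrating xᵏ·cos(2nπx/a) by parts.
⟨x⟩ = 3.0600.

3.06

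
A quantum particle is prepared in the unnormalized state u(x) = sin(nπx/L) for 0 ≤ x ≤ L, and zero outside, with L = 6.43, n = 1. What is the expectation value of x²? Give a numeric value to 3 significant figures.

⟨x²⟩ = ∫ x²·|u|² dx / ∫|u|² dx (integrals over the domain).
With sin²θ = (1 − cos2θ)/2 on 0 ≤ x ≤ L: ∫sin²(nπx/L) dx = L/2, ∫x·sin²(nπx/L) dx = L²/4, ∫x²·sin²(nπx/L) dx = L³·(1/6 − 1/(4n²π²)); higher powers xᵏ the same way, integrating xᵏ·cos(2nπx/L) by parts.
State is unnormalized: ∫|u|² dx = 3.2150, and ∫u*·x²·u dx = 37.574, so ⟨x²⟩ = 37.574 / 3.2150.
⟨x²⟩ = 11.687.

11.7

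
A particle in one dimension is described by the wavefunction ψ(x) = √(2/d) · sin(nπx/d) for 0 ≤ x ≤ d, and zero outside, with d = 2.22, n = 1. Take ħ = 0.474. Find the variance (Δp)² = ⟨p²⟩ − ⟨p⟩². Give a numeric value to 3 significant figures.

Compute ⟨p⟩ and ⟨p²⟩ separately; (Δp)² = ⟨p²⟩ − ⟨p⟩².
d/dx sin(nπx/d) = (nπ/d)·cos(nπx/d) and d²/dx² sin(nπx/d) = −(nπ/d)²·sin(nπx/d); on 0 ≤ x ≤ d, ∫sin²(nπx/d) dx = d/2 and ∫sin(nπx/d)·cos(nπx/d) dx = 0.
⟨p⟩ = 0.0000 and ⟨p²⟩ = 0.44994.
(Δp)² = 0.44994 − (0.0000)² = 0.44994.

0.450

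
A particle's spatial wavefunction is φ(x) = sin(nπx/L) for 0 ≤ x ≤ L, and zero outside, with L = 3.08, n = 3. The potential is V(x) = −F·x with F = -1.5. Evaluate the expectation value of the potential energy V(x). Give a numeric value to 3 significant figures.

2.31

⟨V⟩ = ∫ V(x)·|φ|² dx / ∫|φ|² dx.
With sin²θ = (1 − cos2θ)/2 on 0 ≤ x ≤ L: ∫sin²(nπx/L) dx = L/2, ∫x·sin²(nπx/L) dx = L²/4, ∫x²·sin²(nπx/L) dx = L³·(1/6 − 1/(4n²π²)); higher powers xᵏ the same way, integrating xᵏ·cos(2nπx/L) by parts.
State is unnormalized: ∫|φ|² dx = 1.5400, and ∫φ*·V(x)·φ dx = 3.5574, so ⟨V⟩ = 3.5574 / 1.5400.
⟨V⟩ = 2.3100.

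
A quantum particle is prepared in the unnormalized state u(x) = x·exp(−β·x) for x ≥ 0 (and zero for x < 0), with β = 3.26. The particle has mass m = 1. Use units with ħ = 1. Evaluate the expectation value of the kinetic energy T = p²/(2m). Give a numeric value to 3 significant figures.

T = −(ħ²/2m) d²/dx², so ⟨T⟩ = −(ħ²/2m) ∫ u*·u'' dx / ∫|u|² dx; with m = 1.
Differentiate x·exp(−β·x) with the product rule; every integrand then reduces to terms xʲ·e^(−2βx) on [0, ∞), with ∫₀^∞ xʲ·e^(−2βx) dx = j!/(2β)^(j+1).
State is unnormalized: ∫|u|² dx = 0.0072158, and ∫u*·(−ħ²/2m · u'') dx = 0.038344, so ⟨T⟩ = 0.038344 / 0.0072158.
⟨T⟩ = 5.3138.

5.31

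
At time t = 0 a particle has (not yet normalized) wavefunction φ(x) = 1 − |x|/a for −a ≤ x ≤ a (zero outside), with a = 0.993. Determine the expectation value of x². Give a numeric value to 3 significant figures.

⟨x²⟩ = ∫ x²·|φ|² dx / ∫|φ|² dx (integrals over the domain).
φ is even, so ∫ over [−a, a] = 2∫₀ᵃ with φ = 1 − x/a there: ∫₀ᵃ (1 − x/a)² dx = a/3, ∫₀ᵃ x²(1 − x/a)² dx = a³/30, ∫₀ᵃ x⁴(1 − x/a)² dx = a⁵/105.
State is unnormalized: ∫|φ|² dx = 0.66200, and ∫φ*·x²·φ dx = 0.065276, so ⟨x²⟩ = 0.065276 / 0.66200.
⟨x²⟩ = 0.098605.

0.0986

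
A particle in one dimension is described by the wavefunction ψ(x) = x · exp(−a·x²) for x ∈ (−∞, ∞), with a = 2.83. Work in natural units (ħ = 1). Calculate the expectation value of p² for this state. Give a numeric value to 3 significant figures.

8.49

p² ψ = −ħ² d²ψ/dx²; ⟨p²⟩ = −ħ² ∫ ψ*·ψ'' dx / ∫|ψ|² dx.
Expand each integrand as polynomial × e^(−2ax²) and use ∫x^(2j)·e^(−2ax²) dx = (2j−1)!!/(4a)^j · √(π/(2a)), odd powers → 0; here √(π/(2a)) = 0.74502. Differentiate with the product rule, d/dx e^(−ax²) = −2ax·e^(−ax²).
State is unnormalized: ∫|ψ|² dx = 0.065814, and ∫ψ*·(−ħ² ψ'') dx = 0.55876, so ⟨p²⟩ = 0.55876 / 0.065814.
⟨p²⟩ = 8.4900.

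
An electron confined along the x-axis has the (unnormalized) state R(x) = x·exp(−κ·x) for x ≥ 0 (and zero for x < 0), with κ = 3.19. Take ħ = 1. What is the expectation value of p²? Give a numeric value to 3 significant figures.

10.2

p² R = −ħ² d²R/dx²; ⟨p²⟩ = −ħ² ∫ R*·R'' dx / ∫|R|² dx.
Differentiate x·exp(−κ·x) with the product rule; every integrand then reduces to terms xʲ·e^(−2κx) on [0, ∞), with ∫₀^∞ xʲ·e^(−2κx) dx = j!/(2κ)^(j+1).
State is unnormalized: ∫|R|² dx = 0.0077014, and ∫R*·(−ħ² R'') dx = 0.078370, so ⟨p²⟩ = 0.078370 / 0.0077014.
⟨p²⟩ = 10.176.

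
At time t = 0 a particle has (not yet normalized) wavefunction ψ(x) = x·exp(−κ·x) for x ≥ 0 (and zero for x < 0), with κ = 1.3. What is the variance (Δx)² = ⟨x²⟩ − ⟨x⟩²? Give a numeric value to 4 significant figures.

Compute ⟨x⟩ and ⟨x²⟩ separately, then (Δx)² = ⟨x²⟩ − ⟨x⟩².
Every integrand reduces to terms xʲ·e^(−2κx) on [0, ∞); use ∫₀^∞ xʲ·e^(−2κx) dx = j!/(2κ)^(j+1).
Normalization: ∫|ψ|² dx = 0.11379.
⟨x⟩ = 1.1538 and ⟨x²⟩ = 1.7751.
(Δx)² = 1.7751 − (1.1538)² = 0.44379.

0.4438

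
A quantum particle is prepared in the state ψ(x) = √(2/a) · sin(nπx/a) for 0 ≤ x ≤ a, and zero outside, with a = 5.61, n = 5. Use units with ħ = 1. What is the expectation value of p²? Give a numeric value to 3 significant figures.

7.84

p² ψ = −ħ² d²ψ/dx²; ⟨p²⟩ = −ħ² ∫ ψ*·ψ'' dx.
d/dx sin(nπx/a) = (nπ/a)·cos(nπx/a) and d²/dx² sin(nπx/a) = −(nπ/a)²·sin(nπx/a); on 0 ≤ x ≤ a, ∫sin²(nπx/a) dx = a/2 and ∫sin(nπx/a)·cos(nπx/a) dx = 0.
⟨p²⟩ = 7.8400.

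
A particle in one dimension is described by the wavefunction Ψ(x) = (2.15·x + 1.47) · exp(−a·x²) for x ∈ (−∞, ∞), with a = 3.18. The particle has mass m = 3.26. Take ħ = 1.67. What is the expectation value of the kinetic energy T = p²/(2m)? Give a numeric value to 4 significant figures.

1.752

T = −(ħ²/2m) d²/dx², so ⟨T⟩ = −(ħ²/2m) ∫ Ψ*·Ψ'' dx / ∫|Ψ|² dx; with m = 3.26.
Expand each integrand as polynomial × e^(−2ax²) and use ∫x^(2j)·e^(−2ax²) dx = (2j−1)!!/(4a)^j · √(π/(2a)), odd powers → 0; here √(π/(2a)) = 0.70282. Differentiate with the product rule, d/dx e^(−ax²) = −2ax·e^(−ax²).
State is unnormalized: ∫|Ψ|² dx = 1.7741, and ∫Ψ*·(−ħ²/2m · Ψ'') dx = 3.1081, so ⟨T⟩ = 3.1081 / 1.7741.
⟨T⟩ = 1.7519.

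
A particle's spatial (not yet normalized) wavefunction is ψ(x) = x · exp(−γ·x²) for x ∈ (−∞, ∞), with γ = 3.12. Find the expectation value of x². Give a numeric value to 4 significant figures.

⟨x²⟩ = ∫ x²·|ψ|² dx / ∫|ψ|² dx (integrals over the domain).
Expand each integrand as polynomial × e^(−2γx²) and use ∫x^(2j)·e^(−2γx²) dx = (2j−1)!!/(4γ)^j · √(π/(2γ)), odd powers → 0; here √(π/(2γ)) = 0.70955.
State is unnormalized: ∫|ψ|² dx = 0.056855, and ∫ψ*·x²·ψ dx = 0.013667, so ⟨x²⟩ = 0.013667 / 0.056855.
⟨x²⟩ = 0.24038.

0.2404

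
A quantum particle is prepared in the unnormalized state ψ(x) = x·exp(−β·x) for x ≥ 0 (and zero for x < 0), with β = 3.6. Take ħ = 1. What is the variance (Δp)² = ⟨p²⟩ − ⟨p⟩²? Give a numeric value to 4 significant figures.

Compute ⟨p⟩ and ⟨p²⟩ separately; (Δp)² = ⟨p²⟩ − ⟨p⟩².
Differentiate x·exp(−β·x) with the product rule; every integrand then reduces to terms xʲ·e^(−2βx) on [0, ∞), with ∫₀^∞ xʲ·e^(−2βx) dx = j!/(2β)^(j+1).
Normalization: ∫|ψ|² dx = 0.0053584.
⟨p⟩ = 0.0000 and ⟨p²⟩ = 12.960.
(Δp)² = 12.960 − (0.0000)² = 12.960.

12.96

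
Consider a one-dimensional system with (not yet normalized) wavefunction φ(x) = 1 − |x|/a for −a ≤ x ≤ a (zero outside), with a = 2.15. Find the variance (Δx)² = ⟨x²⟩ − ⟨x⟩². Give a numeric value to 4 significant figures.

Compute ⟨x⟩ and ⟨x²⟩ separately, then (Δx)² = ⟨x²⟩ − ⟨x⟩².
φ is even, so ∫ over [−a, a] = 2∫₀ᵃ with φ = 1 − x/a there: ∫₀ᵃ (1 − x/a)² dx = a/3, ∫₀ᵃ x²(1 − x/a)² dx = a³/30, ∫₀ᵃ x⁴(1 − x/a)² dx = a⁵/105.
Normalization: ∫|φ|² dx = 1.4333.
⟨x⟩ = 0.0000 and ⟨x²⟩ = 0.46225.
(Δx)² = 0.46225 − (0.0000)² = 0.46225.

0.4623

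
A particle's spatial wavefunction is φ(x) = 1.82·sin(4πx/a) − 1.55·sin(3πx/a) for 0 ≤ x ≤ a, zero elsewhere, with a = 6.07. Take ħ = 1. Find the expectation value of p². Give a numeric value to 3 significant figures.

3.50

p² φ = −ħ² d²φ/dx²; ⟨p²⟩ = −ħ² ∫ φ*·φ'' dx / ∫|φ|² dx.
d²/dx² sin(jπx/a) = −(jπ/a)²·sin(jπx/a); on 0 ≤ x ≤ a, ∫sin²(jπx/a) dx = a/2 and ∫sin(jπx/a)·sin(lπx/a) dx = 0 for j ≠ l, so only diagonal terms survive in ∫|φ|² and ∫φ·φ″; ∫φ·φ′ dx = [φ²/2] between the walls = 0.
State is unnormalized: ∫|φ|² dx = 17.345, and ∫φ*·(−ħ² φ'') dx = 60.665, so ⟨p²⟩ = 60.665 / 17.345.
⟨p²⟩ = 3.4976.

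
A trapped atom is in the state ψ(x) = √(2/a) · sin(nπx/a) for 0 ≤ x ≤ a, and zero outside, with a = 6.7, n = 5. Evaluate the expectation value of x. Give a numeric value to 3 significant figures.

3.35

⟨x⟩ = ∫ x·|ψ|² dx (integrals over the domain).
With sin²θ = (1 − cos2θ)/2 on 0 ≤ x ≤ a: ∫sin²(nπx/a) dx = a/2, ∫x·sin²(nπx/a) dx = a²/4, ∫x²·sin²(nπx/a) dx = a³·(1/6 − 1/(4n²π²)); higher powers xᵏ the same way, integrating xᵏ·cos(2nπx/a) by parts.
⟨x⟩ = 3.3500.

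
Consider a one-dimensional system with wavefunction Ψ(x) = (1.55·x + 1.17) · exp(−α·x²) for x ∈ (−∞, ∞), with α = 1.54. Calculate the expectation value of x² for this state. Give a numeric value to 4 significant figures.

0.2343

⟨x²⟩ = ∫ x²·|Ψ|² dx / ∫|Ψ|² dx (integrals over the domain).
Expand each integrand as polynomial × e^(−2αx²) and use ∫x^(2j)·e^(−2αx²) dx = (2j−1)!!/(4α)^j · √(π/(2α)), odd powers → 0; here √(π/(2α)) = 1.0099.
State is unnormalized: ∫|Ψ|² dx = 1.7764, and ∫Ψ*·x²·Ψ dx = 0.41627, so ⟨x²⟩ = 0.41627 / 1.7764.
⟨x²⟩ = 0.23433.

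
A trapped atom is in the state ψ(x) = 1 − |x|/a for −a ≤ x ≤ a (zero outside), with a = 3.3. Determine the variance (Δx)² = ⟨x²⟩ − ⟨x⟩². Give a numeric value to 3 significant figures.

1.09

Compute ⟨x⟩ and ⟨x²⟩ separately, then (Δx)² = ⟨x²⟩ − ⟨x⟩².
ψ is even, so ∫ over [−a, a] = 2∫₀ᵃ with ψ = 1 − x/a there: ∫₀ᵃ (1 − x/a)² dx = a/3, ∫₀ᵃ x²(1 − x/a)² dx = a³/30, ∫₀ᵃ x⁴(1 − x/a)² dx = a⁵/105.
Normalization: ∫|ψ|² dx = 2.2000.
⟨x⟩ = 0.0000 and ⟨x²⟩ = 1.0890.
(Δx)² = 1.0890 − (0.0000)² = 1.0890.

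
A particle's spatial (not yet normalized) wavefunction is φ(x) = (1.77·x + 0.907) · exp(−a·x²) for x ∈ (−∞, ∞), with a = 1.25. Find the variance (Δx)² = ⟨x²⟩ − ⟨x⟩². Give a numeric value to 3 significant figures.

Compute ⟨x⟩ and ⟨x²⟩ separately, then (Δx)² = ⟨x²⟩ − ⟨x⟩².
Expand each integrand as polynomial × e^(−2ax²) and use ∫x^(2j)·e^(−2ax²) dx = (2j−1)!!/(4a)^j · √(π/(2a)), odd powers → 0; here √(π/(2a)) = 1.1210.
Normalization: ∫|φ|² dx = 1.6246.
⟨x⟩ = 0.44310 and ⟨x²⟩ = 0.37294.
(Δx)² = 0.37294 − (0.44310)² = 0.17660.

0.177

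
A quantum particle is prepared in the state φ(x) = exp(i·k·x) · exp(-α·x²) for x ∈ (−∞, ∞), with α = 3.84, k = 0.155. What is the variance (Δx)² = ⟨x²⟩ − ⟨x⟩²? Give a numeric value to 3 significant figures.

0.0651

Compute ⟨x⟩ and ⟨x²⟩ separately, then (Δx)² = ⟨x²⟩ − ⟨x⟩².
Gaussian moments: ∫x^(2j)·e^(−2αx²) dx = (2j−1)!!/(4α)^j · √(π/(2α)), odd powers integrate to 0; here √(π/(2α)) = 0.63958.
Normalization: ∫|φ|² dx = 0.63958.
⟨x⟩ = 0.0000 and ⟨x²⟩ = 0.065104.
(Δx)² = 0.065104 − (0.0000)² = 0.065104.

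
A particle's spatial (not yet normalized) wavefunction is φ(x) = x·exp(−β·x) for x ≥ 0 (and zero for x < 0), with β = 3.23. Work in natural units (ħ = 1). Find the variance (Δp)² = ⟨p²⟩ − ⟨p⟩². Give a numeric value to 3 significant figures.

Compute ⟨p⟩ and ⟨p²⟩ separately; (Δp)² = ⟨p²⟩ − ⟨p⟩².
Differentiate x·exp(−β·x) with the product rule; every integrand then reduces to terms xʲ·e^(−2βx) on [0, ∞), with ∫₀^∞ xʲ·e^(−2βx) dx = j!/(2β)^(j+1).
Normalization: ∫|φ|² dx = 0.0074188.
⟨p⟩ = 0.0000 and ⟨p²⟩ = 10.433.
(Δp)² = 10.433 − (0.0000)² = 10.433.

10.4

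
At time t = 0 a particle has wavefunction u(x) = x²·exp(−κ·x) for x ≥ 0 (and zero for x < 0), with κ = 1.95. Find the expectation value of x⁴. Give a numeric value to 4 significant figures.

⟨x⁴⟩ = ∫ x⁴·|u|² dx / ∫|u|² dx (integrals over the domain).
Every integrand reduces to terms xʲ·e^(−2κx) on [0, ∞); use ∫₀^∞ xʲ·e^(−2κx) dx = j!/(2κ)^(j+1).
State is unnormalized: ∫|u|² dx = 0.026600, and ∫u*·x⁴·u dx = 0.19317, so ⟨x⁴⟩ = 0.19317 / 0.026600.
⟨x⁴⟩ = 7.2619.

7.262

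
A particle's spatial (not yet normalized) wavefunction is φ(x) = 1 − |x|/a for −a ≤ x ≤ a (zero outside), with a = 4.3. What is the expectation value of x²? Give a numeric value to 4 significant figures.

1.849

⟨x²⟩ = ∫ x²·|φ|² dx / ∫|φ|² dx (integrals over the domain).
φ is even, so ∫ over [−a, a] = 2∫₀ᵃ with φ = 1 − x/a there: ∫₀ᵃ (1 − x/a)² dx = a/3, ∫₀ᵃ x²(1 − x/a)² dx = a³/30, ∫₀ᵃ x⁴(1 − x/a)² dx = a⁵/105.
State is unnormalized: ∫|φ|² dx = 2.8667, and ∫φ*·x²·φ dx = 5.3005, so ⟨x²⟩ = 5.3005 / 2.8667.
⟨x²⟩ = 1.8490.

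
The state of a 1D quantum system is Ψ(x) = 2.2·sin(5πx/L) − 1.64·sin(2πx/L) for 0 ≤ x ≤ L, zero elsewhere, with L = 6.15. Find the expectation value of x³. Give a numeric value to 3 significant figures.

⟨x³⟩ = ∫ x³·|Ψ|² dx / ∫|Ψ|² dx (integrals over the domain).
On 0 ≤ x ≤ L (j ≠ l): ∫sin²(jπx/L) dx = L/2, ∫sin(jπx/L)·sin(lπx/L) dx = 0; diagonal moments ∫x·sin²(jπx/L) dx = L²/4, ∫x²·sin²(jπx/L) dx = L³·(1/6 − 1/(4j²π²)); cross terms ∫x·sin(jπx/L)·sin(lπx/L) dx = 0 for j + l even and −4jlL²/(π²(j² − l²)²) for j + l odd, ∫x²·sin(jπx/L)·sin(lπx/L) dx = (−1)^(j+l)·4jlL³/(π²(j² − l²)²); higher powers the same way via product-to-sum and parts.
State is unnormalized: ∫|Ψ|² dx = 23.154, and ∫Ψ*·x³·Ψ dx = 1434.1, so ⟨x³⟩ = 1434.1 / 23.154.
⟨x³⟩ = 61.938.

61.9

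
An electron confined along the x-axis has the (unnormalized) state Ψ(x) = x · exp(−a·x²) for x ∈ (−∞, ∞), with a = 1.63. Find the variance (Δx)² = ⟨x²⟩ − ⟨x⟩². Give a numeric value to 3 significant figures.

Compute ⟨x⟩ and ⟨x²⟩ separately, then (Δx)² = ⟨x²⟩ − ⟨x⟩².
Expand each integrand as polynomial × e^(−2ax²) and use ∫x^(2j)·e^(−2ax²) dx = (2j−1)!!/(4a)^j · √(π/(2a)), odd powers → 0; here √(π/(2a)) = 0.98167.
Normalization: ∫|Ψ|² dx = 0.15056.
⟨x⟩ = 0.0000 and ⟨x²⟩ = 0.46012.
(Δx)² = 0.46012 − (0.0000)² = 0.46012.

0.460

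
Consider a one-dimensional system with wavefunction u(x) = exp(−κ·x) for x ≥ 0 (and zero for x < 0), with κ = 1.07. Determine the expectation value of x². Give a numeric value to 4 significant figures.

0.4367

⟨x²⟩ = ∫ x²·|u|² dx / ∫|u|² dx (integrals over the domain).
Every integrand reduces to terms xʲ·e^(−2κx) on [0, ∞); use ∫₀^∞ xʲ·e^(−2κx) dx = j!/(2κ)^(j+1).
State is unnormalized: ∫|u|² dx = 0.46729, and ∫u*·x²·u dx = 0.20407, so ⟨x²⟩ = 0.20407 / 0.46729.
⟨x²⟩ = 0.43672.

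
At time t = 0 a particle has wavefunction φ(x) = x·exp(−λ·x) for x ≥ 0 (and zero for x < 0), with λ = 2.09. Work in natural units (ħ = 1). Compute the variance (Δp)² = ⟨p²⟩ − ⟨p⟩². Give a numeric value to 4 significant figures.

4.368

Compute ⟨p⟩ and ⟨p²⟩ separately; (Δp)² = ⟨p²⟩ − ⟨p⟩².
Differentiate x·exp(−λ·x) with the product rule; every integrand then reduces to terms xʲ·e^(−2λx) on [0, ∞), with ∫₀^∞ xʲ·e^(−2λx) dx = j!/(2λ)^(j+1).
Normalization: ∫|φ|² dx = 0.027384.
⟨p⟩ = 0.0000 and ⟨p²⟩ = 4.3681.
(Δp)² = 4.3681 − (0.0000)² = 4.3681.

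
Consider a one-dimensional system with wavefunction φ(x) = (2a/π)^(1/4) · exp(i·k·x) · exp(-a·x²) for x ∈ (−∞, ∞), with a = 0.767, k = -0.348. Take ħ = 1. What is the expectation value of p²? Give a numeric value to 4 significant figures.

0.8881

p² φ = −ħ² d²φ/dx²; ⟨p²⟩ = −ħ² ∫ φ*·φ'' dx.
Gaussian moments: ∫x^(2j)·e^(−2ax²) dx = (2j−1)!!/(4a)^j · √(π/(2a)), odd powers integrate to 0; here √(π/(2a)) = 1.4311. Derivatives: φ′ = (ik − 2ax)·φ, φ″ = ((ik − 2ax)² − 2a)·φ; the odd-in-x pieces drop out.
⟨p²⟩ = 0.88810.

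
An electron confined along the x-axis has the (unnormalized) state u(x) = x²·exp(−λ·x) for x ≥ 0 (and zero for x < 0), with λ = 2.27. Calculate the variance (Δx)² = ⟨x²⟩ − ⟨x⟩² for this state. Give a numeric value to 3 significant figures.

0.243

Compute ⟨x⟩ and ⟨x²⟩ separately, then (Δx)² = ⟨x²⟩ − ⟨x⟩².
Every integrand reduces to terms xʲ·e^(−2λx) on [0, ∞); use ∫₀^∞ xʲ·e^(−2λx) dx = j!/(2λ)^(j+1).
Normalization: ∫|u|² dx = 0.012443.
⟨x⟩ = 1.1013 and ⟨x²⟩ = 1.4555.
(Δx)² = 1.4555 − (1.1013)² = 0.24258.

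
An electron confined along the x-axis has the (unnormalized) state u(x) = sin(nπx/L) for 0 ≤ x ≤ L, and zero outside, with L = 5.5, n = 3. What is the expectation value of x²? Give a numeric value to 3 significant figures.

9.91

⟨x²⟩ = ∫ x²·|u|² dx / ∫|u|² dx (integrals over the domain).
With sin²θ = (1 − cos2θ)/2 on 0 ≤ x ≤ L: ∫sin²(nπx/L) dx = L/2, ∫x·sin²(nπx/L) dx = L²/4, ∫x²·sin²(nπx/L) dx = L³·(1/6 − 1/(4n²π²)); higher powers xᵏ the same way, integrating xᵏ·cos(2nπx/L) by parts.
State is unnormalized: ∫|u|² dx = 2.7500, and ∫u*·x²·u dx = 27.261, so ⟨x²⟩ = 27.261 / 2.7500.
⟨x²⟩ = 9.9131.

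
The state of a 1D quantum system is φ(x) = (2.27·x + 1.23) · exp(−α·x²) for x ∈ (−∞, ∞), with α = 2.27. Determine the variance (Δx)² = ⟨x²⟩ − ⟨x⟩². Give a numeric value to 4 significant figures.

0.08283

Compute ⟨x⟩ and ⟨x²⟩ separately, then (Δx)² = ⟨x²⟩ − ⟨x⟩².
Expand each integrand as polynomial × e^(−2αx²) and use ∫x^(2j)·e^(−2αx²) dx = (2j−1)!!/(4α)^j · √(π/(2α)), odd powers → 0; here √(π/(2α)) = 0.83185.
Normalization: ∫|φ|² dx = 1.7306.
⟨x⟩ = 0.29562 and ⟨x²⟩ = 0.17022.
(Δx)² = 0.17022 − (0.29562)² = 0.082828.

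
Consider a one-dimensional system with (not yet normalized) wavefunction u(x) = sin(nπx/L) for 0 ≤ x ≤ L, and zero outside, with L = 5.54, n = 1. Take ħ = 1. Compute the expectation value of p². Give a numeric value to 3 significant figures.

p² u = −ħ² d²u/dx²; ⟨p²⟩ = −ħ² ∫ u*·u'' dx / ∫|u|² dx.
d/dx sin(nπx/L) = (nπ/L)·cos(nπx/L) and d²/dx² sin(nπx/L) = −(nπ/L)²·sin(nπx/L); on 0 ≤ x ≤ L, ∫sin²(nπx/L) dx = L/2 and ∫sin(nπx/L)·cos(nπx/L) dx = 0.
State is unnormalized: ∫|u|² dx = 2.7700, and ∫u*·(−ħ² u'') dx = 0.89076, so ⟨p²⟩ = 0.89076 / 2.7700.
⟨p²⟩ = 0.32157.

0.322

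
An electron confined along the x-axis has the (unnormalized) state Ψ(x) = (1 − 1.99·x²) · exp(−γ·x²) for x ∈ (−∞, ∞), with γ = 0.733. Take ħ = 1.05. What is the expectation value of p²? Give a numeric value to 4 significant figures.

4.403

p² Ψ = −ħ² d²Ψ/dx²; ⟨p²⟩ = −ħ² ∫ Ψ*·Ψ'' dx / ∫|Ψ|² dx.
Expand each integrand as polynomial × e^(−2γx²) and use ∫x^(2j)·e^(−2γx²) dx = (2j−1)!!/(4γ)^j · √(π/(2γ)), odd powers → 0; here √(π/(2γ)) = 1.4639. Differentiate with the product rule, d/dx e^(−γx²) = −2γx·e^(−γx²).
State is unnormalized: ∫|Ψ|² dx = 1.4998, and ∫Ψ*·(−ħ² Ψ'') dx = 6.6036, so ⟨p²⟩ = 6.6036 / 1.4998.
⟨p²⟩ = 4.4030.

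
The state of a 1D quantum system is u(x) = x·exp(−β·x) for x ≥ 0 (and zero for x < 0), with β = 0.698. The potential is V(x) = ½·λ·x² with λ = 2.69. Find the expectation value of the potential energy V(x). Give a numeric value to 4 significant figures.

⟨V⟩ = ∫ V(x)·|u|² dx / ∫|u|² dx.
Every integrand reduces to terms xʲ·e^(−2βx) on [0, ∞); use ∫₀^∞ xʲ·e^(−2βx) dx = j!/(2β)^(j+1).
State is unnormalized: ∫|u|² dx = 0.73515, and ∫u*·V(x)·u dx = 6.0884, so ⟨V⟩ = 6.0884 / 0.73515.
⟨V⟩ = 8.2820.

8.282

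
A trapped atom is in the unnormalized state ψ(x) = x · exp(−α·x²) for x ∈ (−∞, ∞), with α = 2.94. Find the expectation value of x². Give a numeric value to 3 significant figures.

0.255

⟨x²⟩ = ∫ x²·|ψ|² dx / ∫|ψ|² dx (integrals over the domain).
Expand each integrand as polynomial × e^(−2αx²) and use ∫x^(2j)·e^(−2αx²) dx = (2j−1)!!/(4α)^j · √(π/(2α)), odd powers → 0; here √(π/(2α)) = 0.73095.
State is unnormalized: ∫|ψ|² dx = 0.062155, and ∫ψ*·x²·ψ dx = 0.015856, so ⟨x²⟩ = 0.015856 / 0.062155.
⟨x²⟩ = 0.25510.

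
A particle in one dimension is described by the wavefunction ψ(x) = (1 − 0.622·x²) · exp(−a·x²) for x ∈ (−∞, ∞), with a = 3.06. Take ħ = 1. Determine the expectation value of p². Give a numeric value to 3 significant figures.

p² ψ = −ħ² d²ψ/dx²; ⟨p²⟩ = −ħ² ∫ ψ*·ψ'' dx / ∫|ψ|² dx.
Expand each integrand as polynomial × e^(−2ax²) and use ∫x^(2j)·e^(−2ax²) dx = (2j−1)!!/(4a)^j · √(π/(2a)), odd powers → 0; here √(π/(2a)) = 0.71647. Differentiate with the product rule, d/dx e^(−ax²) = −2ax·e^(−ax²).
State is unnormalized: ∫|ψ|² dx = 0.64920, and ∫ψ*·(−ħ² ψ'') dx = 2.4549, so ⟨p²⟩ = 2.4549 / 0.64920.
⟨p²⟩ = 3.7813.

3.78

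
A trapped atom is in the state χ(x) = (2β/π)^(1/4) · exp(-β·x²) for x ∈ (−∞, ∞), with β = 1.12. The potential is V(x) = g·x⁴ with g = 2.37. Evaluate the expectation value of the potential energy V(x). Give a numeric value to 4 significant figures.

⟨V⟩ = ∫ V(x)·|χ|² dx.
Gaussian moments: ∫x^(2j)·e^(−2βx²) dx = (2j−1)!!/(4β)^j · √(π/(2β)), odd powers integrate to 0; here √(π/(2β)) = 1.1843.
⟨V⟩ = 0.35425.

0.3543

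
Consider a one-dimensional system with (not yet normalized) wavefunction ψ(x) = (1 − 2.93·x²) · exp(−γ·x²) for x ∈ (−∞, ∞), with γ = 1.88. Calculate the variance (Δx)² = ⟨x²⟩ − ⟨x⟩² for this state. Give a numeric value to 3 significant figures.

0.185

Compute ⟨x⟩ and ⟨x²⟩ separately, then (Δx)² = ⟨x²⟩ − ⟨x⟩².
Expand each integrand as polynomial × e^(−2γx²) and use ∫x^(2j)·e^(−2γx²) dx = (2j−1)!!/(4γ)^j · √(π/(2γ)), odd powers → 0; here √(π/(2γ)) = 0.91407.
Normalization: ∫|ψ|² dx = 0.61807.
⟨x⟩ = 0.0000 and ⟨x²⟩ = 0.18474.
(Δx)² = 0.18474 − (0.0000)² = 0.18474.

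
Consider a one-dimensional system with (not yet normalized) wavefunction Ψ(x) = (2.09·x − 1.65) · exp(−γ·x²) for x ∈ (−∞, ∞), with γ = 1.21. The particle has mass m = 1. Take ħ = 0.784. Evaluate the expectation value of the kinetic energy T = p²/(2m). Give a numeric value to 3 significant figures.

0.557

T = −(ħ²/2m) d²/dx², so ⟨T⟩ = −(ħ²/2m) ∫ Ψ*·Ψ'' dx / ∫|Ψ|² dx; with m = 1.
Expand each integrand as polynomial × e^(−2γx²) and use ∫x^(2j)·e^(−2γx²) dx = (2j−1)!!/(4γ)^j · √(π/(2γ)), odd powers → 0; here √(π/(2γ)) = 1.1394. Differentiate with the product rule, d/dx e^(−γx²) = −2γx·e^(−γx²).
State is unnormalized: ∫|Ψ|² dx = 4.1302, and ∫Ψ*·(−ħ²/2m · Ψ'') dx = 2.3007, so ⟨T⟩ = 2.3007 / 4.1302.
⟨T⟩ = 0.55703.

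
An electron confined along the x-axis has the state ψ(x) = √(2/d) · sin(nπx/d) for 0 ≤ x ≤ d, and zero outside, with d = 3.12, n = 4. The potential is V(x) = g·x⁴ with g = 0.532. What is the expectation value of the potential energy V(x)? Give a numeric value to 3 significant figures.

9.77

⟨V⟩ = ∫ V(x)·|ψ|² dx.
With sin²θ = (1 − cos2θ)/2 on 0 ≤ x ≤ d: ∫sin²(nπx/d) dx = d/2, ∫x·sin²(nπx/d) dx = d²/4, ∫x²·sin²(nπx/d) dx = d³·(1/6 − 1/(4n²π²)); higher powers xᵏ the same way, integrating xᵏ·cos(2nπx/d) by parts.
⟨V⟩ = 9.7661.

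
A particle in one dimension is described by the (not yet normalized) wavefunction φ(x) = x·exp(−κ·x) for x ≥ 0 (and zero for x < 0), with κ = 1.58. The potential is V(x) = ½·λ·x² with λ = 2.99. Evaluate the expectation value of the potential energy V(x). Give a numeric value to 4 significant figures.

⟨V⟩ = ∫ V(x)·|φ|² dx / ∫|φ|² dx.
Every integrand reduces to terms xʲ·e^(−2κx) on [0, ∞); use ∫₀^∞ xʲ·e^(−2κx) dx = j!/(2κ)^(j+1).
State is unnormalized: ∫|φ|² dx = 0.063382, and ∫φ*·V(x)·φ dx = 0.11387, so ⟨V⟩ = 0.11387 / 0.063382.
⟨V⟩ = 1.7966.

1.797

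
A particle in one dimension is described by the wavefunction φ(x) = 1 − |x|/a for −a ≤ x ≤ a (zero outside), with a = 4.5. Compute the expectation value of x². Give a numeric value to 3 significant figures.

⟨x²⟩ = ∫ x²·|φ|² dx / ∫|φ|² dx (integrals over the domain).
φ is even, so ∫ over [−a, a] = 2∫₀ᵃ with φ = 1 − x/a there: ∫₀ᵃ (1 − x/a)² dx = a/3, ∫₀ᵃ x²(1 − x/a)² dx = a³/30, ∫₀ᵃ x⁴(1 − x/a)² dx = a⁵/105.
State is unnormalized: ∫|φ|² dx = 3.0000, and ∫φ*·x²·φ dx = 6.0750, so ⟨x²⟩ = 6.0750 / 3.0000.
⟨x²⟩ = 2.0250.

2.03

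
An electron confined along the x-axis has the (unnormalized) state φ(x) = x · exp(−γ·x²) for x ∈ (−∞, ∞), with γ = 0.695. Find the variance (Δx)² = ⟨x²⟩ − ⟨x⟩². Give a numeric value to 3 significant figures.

1.08

Compute ⟨x⟩ and ⟨x²⟩ separately, then (Δx)² = ⟨x²⟩ − ⟨x⟩².
Expand each integrand as polynomial × e^(−2γx²) and use ∫x^(2j)·e^(−2γx²) dx = (2j−1)!!/(4γ)^j · √(π/(2γ)), odd powers → 0; here √(π/(2γ)) = 1.5034.
Normalization: ∫|φ|² dx = 0.54078.
⟨x⟩ = 0.0000 and ⟨x²⟩ = 1.0791.
(Δx)² = 1.0791 − (0.0000)² = 1.0791.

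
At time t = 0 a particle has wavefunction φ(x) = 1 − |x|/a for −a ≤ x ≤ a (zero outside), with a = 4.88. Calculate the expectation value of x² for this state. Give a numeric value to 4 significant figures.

2.381

⟨x²⟩ = ∫ x²·|φ|² dx / ∫|φ|² dx (integrals over the domain).
φ is even, so ∫ over [−a, a] = 2∫₀ᵃ with φ = 1 − x/a there: ∫₀ᵃ (1 − x/a)² dx = a/3, ∫₀ᵃ x²(1 − x/a)² dx = a³/30, ∫₀ᵃ x⁴(1 − x/a)² dx = a⁵/105.
State is unnormalized: ∫|φ|² dx = 3.2533, and ∫φ*·x²·φ dx = 7.7476, so ⟨x²⟩ = 7.7476 / 3.2533.
⟨x²⟩ = 2.3814.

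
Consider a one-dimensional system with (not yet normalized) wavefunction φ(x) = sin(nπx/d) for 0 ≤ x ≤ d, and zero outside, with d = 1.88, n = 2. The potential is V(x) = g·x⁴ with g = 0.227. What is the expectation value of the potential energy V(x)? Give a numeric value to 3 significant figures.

⟨V⟩ = ∫ V(x)·|φ|² dx / ∫|φ|² dx.
With sin²θ = (1 − cos2θ)/2 on 0 ≤ x ≤ d: ∫sin²(nπx/d) dx = d/2, ∫x·sin²(nπx/d) dx = d²/4, ∫x²·sin²(nπx/d) dx = d³·(1/6 − 1/(4n²π²)); higher powers xᵏ the same way, integrating xᵏ·cos(2nπx/d) by parts.
State is unnormalized: ∫|φ|² dx = 0.94000, and ∫φ*·V(x)·φ dx = 0.46815, so ⟨V⟩ = 0.46815 / 0.94000.
⟨V⟩ = 0.49804.

0.498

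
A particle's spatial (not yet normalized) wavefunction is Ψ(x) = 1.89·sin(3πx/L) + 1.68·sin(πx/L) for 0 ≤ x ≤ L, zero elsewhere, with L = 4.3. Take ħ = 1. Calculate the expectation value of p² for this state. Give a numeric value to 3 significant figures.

p² Ψ = −ħ² d²Ψ/dx²; ⟨p²⟩ = −ħ² ∫ Ψ*·Ψ'' dx / ∫|Ψ|² dx.
d²/dx² sin(jπx/L) = −(jπ/L)²·sin(jπx/L); on 0 ≤ x ≤ L, ∫sin²(jπx/L) dx = L/2 and ∫sin(jπx/L)·sin(lπx/L) dx = 0 for j ≠ l, so only diagonal terms survive in ∫|Ψ|² and ∫Ψ·Ψ″; ∫Ψ·Ψ′ dx = [Ψ²/2] between the walls = 0.
State is unnormalized: ∫|Ψ|² dx = 13.748, and ∫Ψ*·(−ħ² Ψ'') dx = 40.134, so ⟨p²⟩ = 40.134 / 13.748.
⟨p²⟩ = 2.9192.

2.92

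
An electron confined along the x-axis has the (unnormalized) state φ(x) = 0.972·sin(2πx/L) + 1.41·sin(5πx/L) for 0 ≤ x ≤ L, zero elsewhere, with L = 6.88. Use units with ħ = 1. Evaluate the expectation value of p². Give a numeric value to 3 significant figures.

p² φ = −ħ² d²φ/dx²; ⟨p²⟩ = −ħ² ∫ φ*·φ'' dx / ∫|φ|² dx.
d²/dx² sin(jπx/L) = −(jπ/L)²·sin(jπx/L); on 0 ≤ x ≤ L, ∫sin²(jπx/L) dx = L/2 and ∫sin(jπx/L)·sin(lπx/L) dx = 0 for j ≠ l, so only diagonal terms survive in ∫|φ|² and ∫φ·φ″; ∫φ·φ′ dx = [φ²/2] between the walls = 0.
State is unnormalized: ∫|φ|² dx = 10.089, and ∫φ*·(−ħ² φ'') dx = 38.361, so ⟨p²⟩ = 38.361 / 10.089.
⟨p²⟩ = 3.8022.

3.80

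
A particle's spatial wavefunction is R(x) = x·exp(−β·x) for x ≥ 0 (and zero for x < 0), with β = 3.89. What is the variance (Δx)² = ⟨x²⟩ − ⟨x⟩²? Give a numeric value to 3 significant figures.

0.0496

Compute ⟨x⟩ and ⟨x²⟩ separately, then (Δx)² = ⟨x²⟩ − ⟨x⟩².
Every integrand reduces to terms xʲ·e^(−2βx) on [0, ∞); use ∫₀^∞ xʲ·e^(−2βx) dx = j!/(2β)^(j+1).
Normalization: ∫|R|² dx = 0.0042471.
⟨x⟩ = 0.38560 and ⟨x²⟩ = 0.19825.
(Δx)² = 0.19825 − (0.38560)² = 0.049564.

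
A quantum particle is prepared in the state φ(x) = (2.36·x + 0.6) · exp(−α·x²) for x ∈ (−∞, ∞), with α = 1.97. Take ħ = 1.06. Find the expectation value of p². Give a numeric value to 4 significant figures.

5.147

p² φ = −ħ² d²φ/dx²; ⟨p²⟩ = −ħ² ∫ φ*·φ'' dx / ∫|φ|² dx.
Expand each integrand as polynomial × e^(−2αx²) and use ∫x^(2j)·e^(−2αx²) dx = (2j−1)!!/(4α)^j · √(π/(2α)), odd powers → 0; here √(π/(2α)) = 0.89295. Differentiate with the product rule, d/dx e^(−αx²) = −2αx·e^(−αx²).
State is unnormalized: ∫|φ|² dx = 0.95260, and ∫φ*·(−ħ² φ'') dx = 4.9026, so ⟨p²⟩ = 4.9026 / 0.95260.
⟨p²⟩ = 5.1466.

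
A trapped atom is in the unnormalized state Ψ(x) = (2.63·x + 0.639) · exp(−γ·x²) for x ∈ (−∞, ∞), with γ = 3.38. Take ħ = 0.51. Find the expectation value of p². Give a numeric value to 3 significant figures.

1.86

p² Ψ = −ħ² d²Ψ/dx²; ⟨p²⟩ = −ħ² ∫ Ψ*·Ψ'' dx / ∫|Ψ|² dx.
Expand each integrand as polynomial × e^(−2γx²) and use ∫x^(2j)·e^(−2γx²) dx = (2j−1)!!/(4γ)^j · √(π/(2γ)), odd powers → 0; here √(π/(2γ)) = 0.68171. Differentiate with the product rule, d/dx e^(−γx²) = −2γx·e^(−γx²).
State is unnormalized: ∫|Ψ|² dx = 0.62713, and ∫Ψ*·(−ħ² Ψ'') dx = 1.1646, so ⟨p²⟩ = 1.1646 / 0.62713.
⟨p²⟩ = 1.8570.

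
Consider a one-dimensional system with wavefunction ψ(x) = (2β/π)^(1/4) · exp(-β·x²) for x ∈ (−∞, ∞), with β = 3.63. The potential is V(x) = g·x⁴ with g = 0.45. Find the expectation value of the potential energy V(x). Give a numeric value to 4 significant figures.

⟨V⟩ = ∫ V(x)·|ψ|² dx.
Gaussian moments: ∫x^(2j)·e^(−2βx²) dx = (2j−1)!!/(4β)^j · √(π/(2β)), odd powers integrate to 0; here √(π/(2β)) = 0.65782.
⟨V⟩ = 0.0064033.

0.006403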